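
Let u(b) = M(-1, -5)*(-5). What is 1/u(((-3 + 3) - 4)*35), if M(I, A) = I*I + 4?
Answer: -1/25 ≈ -0.040000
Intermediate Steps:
M(I, A) = 4 + I**2 (M(I, A) = I**2 + 4 = 4 + I**2)
u(b) = -25 (u(b) = (4 + (-1)**2)*(-5) = (4 + 1)*(-5) = 5*(-5) = -25)
1/u(((-3 + 3) - 4)*35) = 1/(-25) = -1/25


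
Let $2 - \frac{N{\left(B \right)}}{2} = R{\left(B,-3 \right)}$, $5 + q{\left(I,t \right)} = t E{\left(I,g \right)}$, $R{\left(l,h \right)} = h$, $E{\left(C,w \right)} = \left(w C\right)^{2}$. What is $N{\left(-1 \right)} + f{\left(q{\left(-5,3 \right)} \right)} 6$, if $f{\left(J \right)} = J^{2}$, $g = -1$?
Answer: $29410$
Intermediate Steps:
$E{\left(C,w \right)} = C^{2} w^{2}$ ($E{\left(C,w \right)} = \left(C w\right)^{2} = C^{2} w^{2}$)
$q{\left(I,t \right)} = -5 + t I^{2}$ ($q{\left(I,t \right)} = -5 + t I^{2} \left(-1\right)^{2} = -5 + t I^{2} \cdot 1 = -5 + t I^{2}$)
$N{\left(B \right)} = 10$ ($N{\left(B \right)} = 4 - -6 = 4 + 6 = 10$)
$N{\left(-1 \right)} + f{\left(q{\left(-5,3 \right)} \right)} 6 = 10 + \left(-5 + 3 \left(-5\right)^{2}\right)^{2} \cdot 6 = 10 + \left(-5 + 3 \cdot 25\right)^{2} \cdot 6 = 10 + \left(-5 + 75\right)^{2} \cdot 6 = 10 + 70^{2} \cdot 6 = 10 + 4900 \cdot 6 = 10 + 29400 = 29410$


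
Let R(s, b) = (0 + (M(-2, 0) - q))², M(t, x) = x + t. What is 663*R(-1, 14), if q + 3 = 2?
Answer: 663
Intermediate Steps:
M(t, x) = t + x
q = -1 (q = -3 + 2 = -1)
R(s, b) = 1 (R(s, b) = (0 + ((-2 + 0) - 1*(-1)))² = (0 + (-2 + 1))² = (0 - 1)² = (-1)² = 1)
663*R(-1, 14) = 663*1 = 663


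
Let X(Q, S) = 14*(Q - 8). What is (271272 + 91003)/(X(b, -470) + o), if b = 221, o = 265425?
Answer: 362275/268407 ≈ 1.3497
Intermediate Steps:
X(Q, S) = -112 + 14*Q (X(Q, S) = 14*(-8 + Q) = -112 + 14*Q)
(271272 + 91003)/(X(b, -470) + o) = (271272 + 91003)/((-112 + 14*221) + 265425) = 362275/((-112 + 3094) + 265425) = 362275/(2982 + 265425) = 362275/268407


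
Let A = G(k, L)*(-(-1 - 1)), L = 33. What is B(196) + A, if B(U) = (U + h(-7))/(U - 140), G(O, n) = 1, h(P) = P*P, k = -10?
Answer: 51/8 ≈ 6.3750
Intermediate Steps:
h(P) = P²
B(U) = (49 + U)/(-140 + U) (B(U) = (U + (-7)²)/(U - 140) = (U + 49)/(-140 + U) = (49 + U)/(-140 + U))
A = 2 (A = 1*(-(-1 - 1)) = 1*(-1*(-2)) = 1*2 = 2)
B(196) + A = (49 + 196)/(-140 + 196) + 2 = 245/56 + 2 = (1/56)*245 + 2 = 35/8 + 2 = 51/8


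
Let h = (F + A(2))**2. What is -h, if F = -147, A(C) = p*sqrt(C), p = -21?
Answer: -22491 - 6174*sqrt(2) ≈ -31222.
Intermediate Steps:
A(C) = -21*sqrt(C)
h = (-147 - 21*sqrt(2))**2 ≈ 31222.
-h = -(22491 + 6174*sqrt(2)) = -22491 - 6174*sqrt(2)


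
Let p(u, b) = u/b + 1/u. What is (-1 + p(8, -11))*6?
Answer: -423/44 ≈ -9.6136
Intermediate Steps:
p(u, b) = 1/u + u/b (p(u, b) = u/b + 1/u = 1/u + u/b)
(-1 + p(8, -11))*6 = (-1 + (1/8 + 8/(-11)))*6 = (-1 + (⅛ + 8*(-1/11)))*6 = (-1 + (⅛ - 8/11))*6 = (-1 - 53/88)*6 = -141/88*6 = -423/44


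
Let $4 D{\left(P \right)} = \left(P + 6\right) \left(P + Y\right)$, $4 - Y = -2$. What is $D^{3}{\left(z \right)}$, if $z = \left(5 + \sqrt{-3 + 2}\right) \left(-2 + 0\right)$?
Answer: $-117 + 44 i \approx -117.0 + 44.0 i$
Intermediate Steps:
$Y = 6$ ($Y = 4 - -2 = 4 + 2 = 6$)
$z = -10 - 2 i$ ($z = \left(5 + \sqrt{-1}\right) \left(-2\right) = \left(5 + i\right) \left(-2\right) = -10 - 2 i \approx -10.0 - 2.0 i$)
$D{\left(P \right)} = \frac{\left(6 + P\right)^{2}}{4}$ ($D{\left(P \right)} = \frac{\left(P + 6\right) \left(P + 6\right)}{4} = \frac{\left(6 + P\right) \left(6 + P\right)}{4} = \frac{\left(6 + P\right)^{2}}{4}$)
$D^{3}{\left(z \right)} = \left(9 + 3 \left(-10 - 2 i\right) + \frac{\left(-10 - 2 i\right)^{2}}{4}\right)^{3} = \left(9 - \left(30 + 6 i\right) + \frac{\left(-10 - 2 i\right)^{2}}{4}\right)^{3} = \left(-21 - 6 i + \frac{\left(-10 - 2 i\right)^{2}}{4}\right)^{3}$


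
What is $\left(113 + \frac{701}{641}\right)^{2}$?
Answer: $\frac{5348581956}{410881} \approx 13017.0$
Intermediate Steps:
$\left(113 + \frac{701}{641}\right)^{2} = \left(\frac{73134}{641}\right)^{2} = \frac{5348581956}{410881}$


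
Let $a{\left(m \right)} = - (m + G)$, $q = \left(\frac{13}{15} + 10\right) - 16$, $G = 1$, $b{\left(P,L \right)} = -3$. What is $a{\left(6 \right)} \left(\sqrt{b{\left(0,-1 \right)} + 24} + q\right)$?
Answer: $\frac{539}{15} - 7 \sqrt{21} \approx 3.8553$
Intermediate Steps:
$q = - \frac{77}{15}$ ($q = \left(13 \cdot \frac{1}{15} + 10\right) - 16 = \left(\frac{13}{15} + 10\right) - 16 = \frac{163}{15} - 16 = - \frac{77}{15} \approx -5.1333$)
$a{\left(m \right)} = -1 - m$ ($a{\left(m \right)} = - (m + 1) = - (1 + m) = -1 - m$)
$a{\left(6 \right)} \left(\sqrt{b{\left(0,-1 \right)} + 24} + q\right) = \left(-1 - 6\right) \left(\sqrt{-3 + 24} - \frac{77}{15}\right) = \left(-1 - 6\right) \left(\sqrt{21} - \frac{77}{15}\right) = - 7 \left(- \frac{77}{15} + \sqrt{21}\right) = \frac{539}{15} - 7 \sqrt{21}$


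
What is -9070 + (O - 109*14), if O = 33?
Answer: -10563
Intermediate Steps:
-9070 + (O - 109*14) = -9070 + (33 - 109*14) = -9070 + (33 - 1526) = -9070 - 1493 = -10563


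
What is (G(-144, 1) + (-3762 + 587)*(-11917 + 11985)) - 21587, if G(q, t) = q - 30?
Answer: -237661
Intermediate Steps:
G(q, t) = -30 + q
(G(-144, 1) + (-3762 + 587)*(-11917 + 11985)) - 21587 = ((-30 - 144) + (-3762 + 587)*(-11917 + 11985)) - 21587 = (-174 - 3175*68) - 21587 = (-174 - 215900) - 21587 = -216074 - 21587 = -237661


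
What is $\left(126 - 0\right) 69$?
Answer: $8694$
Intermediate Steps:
$\left(126 - 0\right) 69 = \left(126 + 0\right) 69 = 126 \cdot 69 = 8694$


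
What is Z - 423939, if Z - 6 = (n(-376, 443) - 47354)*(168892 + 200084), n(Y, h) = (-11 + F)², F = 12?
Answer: -17472544461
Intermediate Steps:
n(Y, h) = 1 (n(Y, h) = (-11 + 12)² = 1² = 1)
Z = -17472120522 (Z = 6 + (1 - 47354)*(168892 + 200084) = 6 - 47353*368976 = 6 - 17472120528 = -17472120522)
Z - 423939 = -17472120522 - 423939 = -17472544461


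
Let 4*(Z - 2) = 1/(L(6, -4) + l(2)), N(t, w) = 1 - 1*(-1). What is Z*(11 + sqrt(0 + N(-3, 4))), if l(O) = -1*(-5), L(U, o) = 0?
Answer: 451/20 + 41*sqrt(2)/20 ≈ 25.449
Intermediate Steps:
l(O) = 5
N(t, w) = 2 (N(t, w) = 1 + 1 = 2)
Z = 41/20 (Z = 2 + 1/(4*(0 + 5)) = 2 + (1/4)/5 = 2 + (1/4)*(1/5) = 2 + 1/20 = 41/20 ≈ 2.0500)
Z*(11 + sqrt(0 + N(-3, 4))) = 41*(11 + sqrt(0 + 2))/20 = 41*(11 + sqrt(2))/20 = 451/20 + 41*sqrt(2)/20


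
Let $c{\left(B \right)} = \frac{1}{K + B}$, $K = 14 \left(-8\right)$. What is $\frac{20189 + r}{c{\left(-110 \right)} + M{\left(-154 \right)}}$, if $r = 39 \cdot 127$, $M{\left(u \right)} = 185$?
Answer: $\frac{5581524}{41069} \approx 135.91$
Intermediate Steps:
$K = -112$
$r = 4953$
$c{\left(B \right)} = \frac{1}{-112 + B}$
$\frac{20189 + r}{c{\left(-110 \right)} + M{\left(-154 \right)}} = \frac{20189 + 4953}{\frac{1}{-112 - 110} + 185} = \frac{25142}{\frac{1}{-222} + 185} = \frac{25142}{- \frac{1}{222} + 185} = \frac{25142}{\frac{41069}{222}} = 25142 \cdot \frac{222}{41069} = \frac{5581524}{41069}$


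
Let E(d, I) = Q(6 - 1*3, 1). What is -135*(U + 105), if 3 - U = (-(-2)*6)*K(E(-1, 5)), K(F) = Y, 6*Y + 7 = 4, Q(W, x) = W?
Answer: -15390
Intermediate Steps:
E(d, I) = 3 (E(d, I) = 6 - 1*3 = 6 - 3 = 3)
Y = -½ (Y = -7/6 + (⅙)*4 = -7/6 + ⅔ = -½ ≈ -0.50000)
K(F) = -½
U = 9 (U = 3 - (-(-2)*6)*(-1)/2 = 3 - (-2*(-6))*(-1)/2 = 3 - 12*(-1)/2 = 3 - 1*(-6) = 3 + 6 = 9)
-135*(U + 105) = -135*(9 + 105) = -135*114 = -15390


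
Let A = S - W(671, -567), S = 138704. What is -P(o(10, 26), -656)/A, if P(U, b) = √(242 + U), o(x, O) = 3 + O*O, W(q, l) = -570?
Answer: -√921/139274 ≈ -0.00021790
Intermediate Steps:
o(x, O) = 3 + O²
A = 139274 (A = 138704 - 1*(-570) = 138704 + 570 = 139274)
-P(o(10, 26), -656)/A = -√(242 + (3 + 26²))/139274 = -√(242 + (3 + 676))/139274 = -√(242 + 679)/139274 = -√921/139274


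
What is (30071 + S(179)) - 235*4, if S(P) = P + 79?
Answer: 29389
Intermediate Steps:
S(P) = 79 + P
(30071 + S(179)) - 235*4 = (30071 + (79 + 179)) - 235*4 = (30071 + 258) - 940 = 30329 - 940 = 29389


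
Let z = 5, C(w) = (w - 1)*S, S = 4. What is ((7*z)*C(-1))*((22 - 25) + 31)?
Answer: -7840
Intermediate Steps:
C(w) = -4 + 4*w (C(w) = (w - 1)*4 = (-1 + w)*4 = -4 + 4*w)
((7*z)*C(-1))*((22 - 25) + 31) = ((7*5)*(-4 + 4*(-1)))*((22 - 25) + 31) = (35*(-4 - 4))*(-3 + 31) = (35*(-8))*28 = -280*28 = -7840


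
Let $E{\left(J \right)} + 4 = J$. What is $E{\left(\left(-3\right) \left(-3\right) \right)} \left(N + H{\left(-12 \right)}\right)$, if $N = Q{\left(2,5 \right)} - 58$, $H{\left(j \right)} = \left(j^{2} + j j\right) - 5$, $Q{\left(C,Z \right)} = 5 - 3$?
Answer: $1135$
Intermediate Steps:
$Q{\left(C,Z \right)} = 2$ ($Q{\left(C,Z \right)} = 5 - 3 = 2$)
$H{\left(j \right)} = -5 + 2 j^{2}$ ($H{\left(j \right)} = \left(j^{2} + j^{2}\right) - 5 = 2 j^{2} - 5 = -5 + 2 j^{2}$)
$E{\left(J \right)} = -4 + J$
$N = -56$ ($N = 2 - 58 = -56$)
$E{\left(\left(-3\right) \left(-3\right) \right)} \left(N + H{\left(-12 \right)}\right) = \left(-4 - -9\right) \left(-56 - \left(5 - 2 \left(-12\right)^{2}\right)\right) = \left(-4 + 9\right) \left(-56 + \left(-5 + 2 \cdot 144\right)\right) = 5 \left(-56 + \left(-5 + 288\right)\right) = 5 \left(-56 + 283\right) = 5 \cdot 227 = 1135$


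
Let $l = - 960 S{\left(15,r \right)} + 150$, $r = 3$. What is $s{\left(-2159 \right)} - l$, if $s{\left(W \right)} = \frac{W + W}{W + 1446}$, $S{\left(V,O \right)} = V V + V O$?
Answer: $\frac{184706968}{713} \approx 2.5906 \cdot 10^{5}$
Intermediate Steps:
$S{\left(V,O \right)} = V^{2} + O V$
$s{\left(W \right)} = \frac{2 W}{1446 + W}$
$l = -259050$ ($l = - 960 \cdot 15 \left(3 + 15\right) + 150 = - 960 \cdot 15 \cdot 18 + 150 = \left(-960\right) 270 + 150 = -259200 + 150 = -259050$)
$s{\left(-2159 \right)} - l = 2 \left(-2159\right) \frac{1}{1446 - 2159} - -259050 = 2 \left(-2159\right) \frac{1}{-713} + 259050 = 2 \left(-2159\right) \left(- \frac{1}{713}\right) + 259050 = \frac{4318}{713} + 259050 = \frac{184706968}{713}$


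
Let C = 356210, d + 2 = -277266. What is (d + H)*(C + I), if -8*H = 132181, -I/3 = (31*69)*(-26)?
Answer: -307335547975/2 ≈ -1.5367e+11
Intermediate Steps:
I = 166842 (I = -3*31*69*(-26) = -6417*(-26) = -3*(-55614) = 166842)
d = -277268 (d = -2 - 277266 = -277268)
H = -132181/8 (H = -⅛*132181 = -132181/8 ≈ -16523.)
(d + H)*(C + I) = (-277268 - 132181/8)*(356210 + 166842) = -2350325/8*523052 = -307335547975/2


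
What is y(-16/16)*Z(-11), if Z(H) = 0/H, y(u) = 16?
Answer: 0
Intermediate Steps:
Z(H) = 0
y(-16/16)*Z(-11) = 16*0 = 0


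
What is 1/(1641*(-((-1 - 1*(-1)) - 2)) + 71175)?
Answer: 1/74457 ≈ 1.3431e-5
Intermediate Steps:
1/(1641*(-((-1 - 1*(-1)) - 2)) + 71175) = 1/(1641*(-((-1 + 1) - 2)) + 71175) = 1/(1641*(-(0 - 2)) + 71175) = 1/(1641*(-1*(-2)) + 71175) = 1/(1641*2 + 71175) = 1/(3282 + 71175) = 1/74457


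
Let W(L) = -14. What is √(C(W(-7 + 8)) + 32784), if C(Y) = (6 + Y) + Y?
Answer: √32762 ≈ 181.00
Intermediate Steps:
C(Y) = 6 + 2*Y
√(C(W(-7 + 8)) + 32784) = √((6 + 2*(-14)) + 32784) = √((6 - 28) + 32784) = √(-22 + 32784) = √32762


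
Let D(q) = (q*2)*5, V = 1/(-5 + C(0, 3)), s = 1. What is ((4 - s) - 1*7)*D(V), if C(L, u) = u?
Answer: 20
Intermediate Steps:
V = -1/2 (V = 1/(-5 + 3) = 1/(-2) = -1/2 ≈ -0.50000)
D(q) = 10*q (D(q) = (2*q)*5 = 10*q)
((4 - s) - 1*7)*D(V) = ((4 - 1*1) - 1*7)*(10*(-1/2)) = ((4 - 1) - 7)*(-5) = (3 - 7)*(-5) = -4*(-5) = 20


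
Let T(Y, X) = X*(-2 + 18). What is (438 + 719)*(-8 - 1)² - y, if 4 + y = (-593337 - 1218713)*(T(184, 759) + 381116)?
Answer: 712606876721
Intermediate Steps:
T(Y, X) = 16*X (T(Y, X) = X*16 = 16*X)
y = -712606783004 (y = -4 + (-593337 - 1218713)*(16*759 + 381116) = -4 - 1812050*(12144 + 381116) = -4 - 1812050*393260 = -4 - 712606783000 = -712606783004)
(438 + 719)*(-8 - 1)² - y = (438 + 719)*(-8 - 1)² - 1*(-712606783004) = 1157*(-9)² + 712606783004 = 1157*81 + 712606783004 = 93717 + 712606783004 = 712606876721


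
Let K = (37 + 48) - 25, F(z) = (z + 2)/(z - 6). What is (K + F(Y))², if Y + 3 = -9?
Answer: 297025/81 ≈ 3667.0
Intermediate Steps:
Y = -12 (Y = -3 - 9 = -12)
F(z) = (2 + z)/(-6 + z)
K = 60 (K = 85 - 25 = 60)
(K + F(Y))² = (60 + (2 - 12)/(-6 - 12))² = (60 - 10/(-18))² = (60 - 1/18*(-10))² = (60 + 5/9)² = (545/9)² = 297025/81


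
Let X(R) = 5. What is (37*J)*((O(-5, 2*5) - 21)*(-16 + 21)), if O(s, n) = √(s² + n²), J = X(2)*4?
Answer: -77700 + 18500*√5 ≈ -36333.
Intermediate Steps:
J = 20 (J = 5*4 = 20)
O(s, n) = √(n² + s²)
(37*J)*((O(-5, 2*5) - 21)*(-16 + 21)) = (37*20)*((√((2*5)² + (-5)²) - 21)*(-16 + 21)) = 740*((√(10² + 25) - 21)*5) = 740*((√(100 + 25) - 21)*5) = 740*((√125 - 21)*5) = 740*((5*√5 - 21)*5) = 740*((-21 + 5*√5)*5) = 740*(-105 + 25*√5) = -77700 + 18500*√5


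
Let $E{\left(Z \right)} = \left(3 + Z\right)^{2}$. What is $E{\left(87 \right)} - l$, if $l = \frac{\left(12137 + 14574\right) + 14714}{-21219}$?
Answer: $\frac{171915325}{21219} \approx 8102.0$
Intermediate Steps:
$l = - \frac{41425}{21219}$ ($l = \left(26711 + 14714\right) \left(- \frac{1}{21219}\right) = 41425 \left(- \frac{1}{21219}\right) = - \frac{41425}{21219} \approx -1.9523$)
$E{\left(87 \right)} - l = \left(3 + 87\right)^{2} - - \frac{41425}{21219} = 90^{2} + \frac{41425}{21219} = 8100 + \frac{41425}{21219} = \frac{171915325}{21219}$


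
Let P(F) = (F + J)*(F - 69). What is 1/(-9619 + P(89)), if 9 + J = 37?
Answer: -1/7279 ≈ -0.00013738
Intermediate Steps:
J = 28 (J = -9 + 37 = 28)
P(F) = (-69 + F)*(28 + F) (P(F) = (F + 28)*(F - 69) = (28 + F)*(-69 + F) = (-69 + F)*(28 + F))
1/(-9619 + P(89)) = 1/(-9619 + (-1932 + 89² - 41*89)) = 1/(-9619 + (-1932 + 7921 - 3649)) = 1/(-9619 + 2340) = 1/(-7279) = -1/7279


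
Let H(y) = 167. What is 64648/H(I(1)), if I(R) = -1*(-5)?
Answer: 64648/167 ≈ 387.11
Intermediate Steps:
I(R) = 5
64648/H(I(1)) = 64648/167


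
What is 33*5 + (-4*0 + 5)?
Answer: 170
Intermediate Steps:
33*5 + (-4*0 + 5) = 165 + (0 + 5) = 165 + 5 = 170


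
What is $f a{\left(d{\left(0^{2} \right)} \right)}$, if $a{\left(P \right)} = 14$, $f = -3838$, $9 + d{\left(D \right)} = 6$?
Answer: $-53732$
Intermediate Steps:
$d{\left(D \right)} = -3$ ($d{\left(D \right)} = -9 + 6 = -3$)
$f a{\left(d{\left(0^{2} \right)} \right)} = \left(-3838\right) 14 = -53732$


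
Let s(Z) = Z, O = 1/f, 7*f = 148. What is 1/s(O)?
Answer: 148/7 ≈ 21.143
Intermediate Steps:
f = 148/7 (f = (1/7)*148 = 148/7 ≈ 21.143)
O = 7/148 (O = 1/(148/7) = 7/148 ≈ 0.047297)
1/s(O) = 1/(7/148) = 148/7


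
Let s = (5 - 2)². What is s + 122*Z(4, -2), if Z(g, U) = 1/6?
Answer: 88/3 ≈ 29.333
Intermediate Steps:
Z(g, U) = ⅙
s = 9 (s = 3² = 9)
s + 122*Z(4, -2) = 9 + 122*(⅙) = 9 + 61/3 = 88/3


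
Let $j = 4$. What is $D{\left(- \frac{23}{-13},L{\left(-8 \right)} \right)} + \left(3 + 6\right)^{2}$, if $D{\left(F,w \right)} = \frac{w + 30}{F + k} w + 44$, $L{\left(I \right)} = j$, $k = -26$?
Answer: $\frac{37607}{315} \approx 119.39$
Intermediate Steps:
$L{\left(I \right)} = 4$
$D{\left(F,w \right)} = 44 + \frac{w \left(30 + w\right)}{-26 + F}$ ($D{\left(F,w \right)} = \frac{w + 30}{F - 26} w + 44 = \frac{30 + w}{-26 + F} w + 44 = \frac{w \left(30 + w\right)}{-26 + F} + 44 = 44 + \frac{w \left(30 + w\right)}{-26 + F}$)
$D{\left(- \frac{23}{-13},L{\left(-8 \right)} \right)} + \left(3 + 6\right)^{2} = \frac{-1144 + 4^{2} + 30 \cdot 4 + 44 \left(- \frac{23}{-13}\right)}{-26 - \frac{23}{-13}} + \left(3 + 6\right)^{2} = \frac{-1144 + 16 + 120 + 44 \left(\left(-23\right) \left(- \frac{1}{13}\right)\right)}{-26 - - \frac{23}{13}} + 9^{2} = \frac{-1144 + 16 + 120 + 44 \cdot \frac{23}{13}}{-26 + \frac{23}{13}} + 81 = \frac{-1144 + 16 + 120 + \frac{1012}{13}}{- \frac{315}{13}} + 81 = \left(- \frac{13}{315}\right) \left(- \frac{12092}{13}\right) + 81 = \frac{12092}{315} + 81 = \frac{37607}{315}$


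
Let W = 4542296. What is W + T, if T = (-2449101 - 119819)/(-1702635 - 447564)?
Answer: 9766842885824/2150199 ≈ 4.5423e+6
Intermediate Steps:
T = 2568920/2150199 (T = -2568920/(-2150199) = -2568920*(-1/2150199) = 2568920/2150199 ≈ 1.1947)
W + T = 4542296 + 2568920/2150199 = 9766842885824/2150199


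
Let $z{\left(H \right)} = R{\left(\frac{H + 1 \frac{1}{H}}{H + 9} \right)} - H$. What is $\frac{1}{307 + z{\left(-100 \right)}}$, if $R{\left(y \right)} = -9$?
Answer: $\frac{1}{398} \approx 0.0025126$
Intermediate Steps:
$z{\left(H \right)} = -9 - H$
$\frac{1}{307 + z{\left(-100 \right)}} = \frac{1}{307 - -91} = \frac{1}{307 + \left(-9 + 100\right)} = \frac{1}{307 + 91} = \frac{1}{398}$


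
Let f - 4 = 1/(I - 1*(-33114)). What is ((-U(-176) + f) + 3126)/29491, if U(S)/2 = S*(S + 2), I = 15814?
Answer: -2843597503/1442935648 ≈ -1.9707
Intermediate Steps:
U(S) = 2*S*(2 + S) (U(S) = 2*(S*(S + 2)) = 2*(S*(2 + S)) = 2*S*(2 + S))
f = 195713/48928 (f = 4 + 1/(15814 - 1*(-33114)) = 4 + 1/(15814 + 33114) = 4 + 1/48928 = 195713/48928 ≈ 4.0000)
((-U(-176) + f) + 3126)/29491 = ((-2*(-176)*(2 - 176) + 195713/48928) + 3126)/29491 = ((-2*(-176)*(-174) + 195713/48928) + 3126)*(1/29491) = ((-1*61248 + 195713/48928) + 3126)*(1/29491) = ((-61248 + 195713/48928) + 3126)*(1/29491) = (-2996546431/48928 + 3126)*(1/29491) = -2843597503/48928*1/29491 = -2843597503/1442935648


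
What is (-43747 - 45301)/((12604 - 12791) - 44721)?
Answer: 22262/11227 ≈ 1.9829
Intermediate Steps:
(-43747 - 45301)/((12604 - 12791) - 44721) = -89048/(-187 - 44721) = -89048/(-44908) = -89048*(-1/44908) = 22262/11227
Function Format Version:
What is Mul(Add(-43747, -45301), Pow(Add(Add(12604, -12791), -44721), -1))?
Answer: Rational(22262, 11227) ≈ 1.9829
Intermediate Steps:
Mul(Add(-43747, -45301), Pow(Add(Add(12604, -12791), -44721), -1)) = Mul(-89048, Pow(Add(-187, -44721), -1)) = Mul(-89048, Pow(-44908, -1)) = Mul(-89048, Rational(-1, 44908)) = Rational(22262, 11227)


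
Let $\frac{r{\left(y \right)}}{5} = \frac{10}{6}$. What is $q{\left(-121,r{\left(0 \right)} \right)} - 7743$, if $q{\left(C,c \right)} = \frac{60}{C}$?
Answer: $- \frac{936963}{121} \approx -7743.5$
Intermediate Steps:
$r{\left(y \right)} = \frac{25}{3}$ ($r{\left(y \right)} = 5 \cdot \frac{10}{6} = 5 \cdot 10 \cdot \frac{1}{6} = 5 \cdot \frac{5}{3} = \frac{25}{3}$)
$q{\left(-121,r{\left(0 \right)} \right)} - 7743 = \frac{60}{-121} - 7743 = 60 \left(- \frac{1}{121}\right) - 7743 = - \frac{60}{121} - 7743 = - \frac{936963}{121}$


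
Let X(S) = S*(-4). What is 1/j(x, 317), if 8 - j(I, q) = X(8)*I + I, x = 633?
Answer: 1/19631 ≈ 5.0940e-5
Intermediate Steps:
X(S) = -4*S
j(I, q) = 8 + 31*I (j(I, q) = 8 - ((-4*8)*I + I) = 8 - (-32*I + I) = 8 - (-31)*I = 8 + 31*I)
1/j(x, 317) = 1/(8 + 31*633) = 1/(8 + 19623) = 1/19631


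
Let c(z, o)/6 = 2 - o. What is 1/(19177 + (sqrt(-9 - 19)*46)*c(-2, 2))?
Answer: 1/19177 ≈ 5.2146e-5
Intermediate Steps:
c(z, o) = 12 - 6*o (c(z, o) = 6*(2 - o) = 12 - 6*o)
1/(19177 + (sqrt(-9 - 19)*46)*c(-2, 2)) = 1/(19177 + (sqrt(-9 - 19)*46)*(12 - 6*2)) = 1/(19177 + (sqrt(-28)*46)*(12 - 12)) = 1/(19177 + ((2*I*sqrt(7))*46)*0) = 1/(19177 + (92*I*sqrt(7))*0) = 1/(19177 + 0) = 1/19177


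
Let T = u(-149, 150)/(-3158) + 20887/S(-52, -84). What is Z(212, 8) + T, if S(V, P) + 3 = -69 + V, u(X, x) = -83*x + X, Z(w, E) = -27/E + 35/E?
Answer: -32003639/195796 ≈ -163.45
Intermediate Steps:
Z(w, E) = 8/E
u(X, x) = X - 83*x
S(V, P) = -72 + V (S(V, P) = -3 + (-69 + V) = -72 + V)
T = -32199435/195796 (T = (-149 - 83*150)/(-3158) + 20887/(-72 - 52) = (-149 - 12450)*(-1/3158) + 20887/(-124) = -12599*(-1/3158) + 20887*(-1/124) = 12599/3158 - 20887/124 = -32199435/195796 ≈ -164.45)
Z(212, 8) + T = 8/8 - 32199435/195796 = 8*(⅛) - 32199435/195796 = 1 - 32199435/195796 = -32003639/195796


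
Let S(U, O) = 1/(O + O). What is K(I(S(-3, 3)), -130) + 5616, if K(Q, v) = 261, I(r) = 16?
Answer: 5877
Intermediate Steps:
S(U, O) = 1/(2*O)
K(I(S(-3, 3)), -130) + 5616 = 261 + 5616 = 5877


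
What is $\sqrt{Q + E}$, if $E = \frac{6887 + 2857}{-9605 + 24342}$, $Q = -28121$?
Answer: $\frac{i \sqrt{6107151814121}}{14737} \approx 167.69 i$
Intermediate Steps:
$E = \frac{9744}{14737} \approx 0.66119$
$\sqrt{Q + E} = \sqrt{-28121 + \frac{9744}{14737}} = \sqrt{- \frac{414409433}{14737}} = \frac{i \sqrt{6107151814121}}{14737}$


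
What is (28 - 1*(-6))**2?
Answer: 1156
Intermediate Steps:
(28 - 1*(-6))**2 = (28 + 6)**2 = 34**2 = 1156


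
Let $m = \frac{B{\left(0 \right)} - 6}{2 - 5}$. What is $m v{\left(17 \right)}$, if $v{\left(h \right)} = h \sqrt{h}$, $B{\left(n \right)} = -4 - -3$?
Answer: $\frac{119 \sqrt{17}}{3} \approx 163.55$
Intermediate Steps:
$B{\left(n \right)} = -1$ ($B{\left(n \right)} = -4 + 3 = -1$)
$v{\left(h \right)} = h^{\frac{3}{2}}$
$m = \frac{7}{3}$ ($m = \frac{-1 - 6}{2 - 5} = - \frac{7}{2 - 5} = - \frac{7}{-3} = \left(-7\right) \left(- \frac{1}{3}\right) = \frac{7}{3} \approx 2.3333$)
$m v{\left(17 \right)} = \frac{7 \cdot 17^{\frac{3}{2}}}{3} = \frac{7 \cdot 17 \sqrt{17}}{3} = \frac{119 \sqrt{17}}{3}$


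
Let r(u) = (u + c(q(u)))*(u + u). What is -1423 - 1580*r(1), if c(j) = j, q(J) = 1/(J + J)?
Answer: -6163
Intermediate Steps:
q(J) = 1/(2*J)
r(u) = 2*u*(u + 1/(2*u)) (r(u) = (u + 1/(2*u))*(u + u) = (u + 1/(2*u))*(2*u) = 2*u*(u + 1/(2*u)))
-1423 - 1580*r(1) = -1423 - 1580*(1 + 2*1²) = -1423 - 1580*(1 + 2*1) = -1423 - 1580*(1 + 2) = -1423 - 1580*3 = -1423 - 4740 = -6163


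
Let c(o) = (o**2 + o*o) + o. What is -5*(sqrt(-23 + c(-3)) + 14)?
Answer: -70 - 10*I*sqrt(2) ≈ -70.0 - 14.142*I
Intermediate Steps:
c(o) = o + 2*o**2 (c(o) = (o**2 + o**2) + o = 2*o**2 + o = o + 2*o**2)
-5*(sqrt(-23 + c(-3)) + 14) = -5*(sqrt(-23 - 3*(1 + 2*(-3))) + 14) = -5*(sqrt(-23 - 3*(1 - 6)) + 14) = -5*(sqrt(-23 - 3*(-5)) + 14) = -5*(sqrt(-23 + 15) + 14) = -5*(sqrt(-8) + 14) = -5*(2*I*sqrt(2) + 14) = -5*(14 + 2*I*sqrt(2)) = -70 - 10*I*sqrt(2)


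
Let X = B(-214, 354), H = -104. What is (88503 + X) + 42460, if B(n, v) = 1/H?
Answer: 13620151/104 ≈ 1.3096e+5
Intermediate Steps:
B(n, v) = -1/104 (B(n, v) = 1/(-104) = -1/104)
X = -1/104 ≈ -0.0096154
(88503 + X) + 42460 = (88503 - 1/104) + 42460 = 9204311/104 + 42460 = 13620151/104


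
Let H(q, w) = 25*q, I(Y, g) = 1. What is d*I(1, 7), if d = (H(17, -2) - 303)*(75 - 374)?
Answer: -36478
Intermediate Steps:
d = -36478 (d = (25*17 - 303)*(75 - 374) = (425 - 303)*(-299) = 122*(-299) = -36478)
d*I(1, 7) = -36478*1 = -36478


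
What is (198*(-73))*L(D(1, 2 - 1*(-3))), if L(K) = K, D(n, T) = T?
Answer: -72270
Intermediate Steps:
(198*(-73))*L(D(1, 2 - 1*(-3))) = (198*(-73))*(2 - 1*(-3)) = -14454*(2 + 3) = -14454*5 = -72270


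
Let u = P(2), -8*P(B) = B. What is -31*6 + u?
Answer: -745/4 ≈ -186.25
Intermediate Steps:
P(B) = -B/8
u = -¼ (u = -⅛*2 = -¼ ≈ -0.25000)
-31*6 + u = -31*6 - ¼ = -186 - ¼ = -745/4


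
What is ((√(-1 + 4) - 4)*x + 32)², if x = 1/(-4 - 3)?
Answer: (228 - √3)²/49 ≈ 1044.8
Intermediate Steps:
x = -⅐ (x = 1/(-7) = -⅐ ≈ -0.14286)
((√(-1 + 4) - 4)*x + 32)² = ((√(-1 + 4) - 4)*(-⅐) + 32)² = ((√3 - 4)*(-⅐) + 32)² = ((-4 + √3)*(-⅐) + 32)² = ((4/7 - √3/7) + 32)² = (228/7 - √3/7)²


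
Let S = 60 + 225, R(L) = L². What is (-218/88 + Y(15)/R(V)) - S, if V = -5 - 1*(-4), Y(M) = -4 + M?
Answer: -12165/44 ≈ -276.48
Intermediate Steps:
V = -1 (V = -5 + 4 = -1)
S = 285
(-218/88 + Y(15)/R(V)) - S = (-218/88 + (-4 + 15)/((-1)²)) - 1*285 = (-218*1/88 + 11/1) - 285 = (-109/44 + 11*1) - 285 = (-109/44 + 11) - 285 = 375/44 - 285 = -12165/44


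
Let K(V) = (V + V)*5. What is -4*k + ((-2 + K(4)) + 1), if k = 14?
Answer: -17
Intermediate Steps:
K(V) = 10*V (K(V) = (2*V)*5 = 10*V)
-4*k + ((-2 + K(4)) + 1) = -4*14 + ((-2 + 10*4) + 1) = -56 + ((-2 + 40) + 1) = -56 + (38 + 1) = -56 + 39 = -17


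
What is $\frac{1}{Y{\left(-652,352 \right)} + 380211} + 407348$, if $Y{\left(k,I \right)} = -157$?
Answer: $\frac{154814236793}{380054} \approx 4.0735 \cdot 10^{5}$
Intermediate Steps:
$\frac{1}{Y{\left(-652,352 \right)} + 380211} + 407348 = \frac{1}{-157 + 380211} + 407348 = \frac{1}{380054} + 407348 = \frac{154814236793}{380054}$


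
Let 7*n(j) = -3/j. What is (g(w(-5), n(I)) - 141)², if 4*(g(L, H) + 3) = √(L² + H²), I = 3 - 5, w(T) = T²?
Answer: (8064 - √122509)²/3136 ≈ 18975.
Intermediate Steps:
I = -2
n(j) = -3/(7*j) (n(j) = (-3/j)/7 = -3/(7*j))
g(L, H) = -3 + √(H² + L²)/4 (g(L, H) = -3 + √(L² + H²)/4 = -3 + √(H² + L²)/4)
(g(w(-5), n(I)) - 141)² = ((-3 + √((-3/7/(-2))² + ((-5)²)²)/4) - 141)² = ((-3 + √((-3/7*(-½))² + 25²)/4) - 141)² = ((-3 + √((3/14)² + 625)/4) - 141)² = ((-3 + √(9/196 + 625)/4) - 141)² = ((-3 + √(122509/196)/4) - 141)² = ((-3 + (√122509/14)/4) - 141)² = ((-3 + √122509/56) - 141)² = (-144 + √122509/56)²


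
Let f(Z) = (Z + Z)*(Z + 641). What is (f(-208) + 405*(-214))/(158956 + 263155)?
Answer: -266798/422111 ≈ -0.63206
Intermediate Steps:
f(Z) = 2*Z*(641 + Z) (f(Z) = (2*Z)*(641 + Z) = 2*Z*(641 + Z))
(f(-208) + 405*(-214))/(158956 + 263155) = (2*(-208)*(641 - 208) + 405*(-214))/(158956 + 263155) = (2*(-208)*433 - 86670)/422111 = (-180128 - 86670)*(1/422111) = -266798*1/422111 = -266798/422111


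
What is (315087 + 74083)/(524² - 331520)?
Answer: -194585/28472 ≈ -6.8343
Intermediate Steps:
(315087 + 74083)/(524² - 331520) = 389170/(274576 - 331520) = 389170/(-56944) = 389170*(-1/56944) = -194585/28472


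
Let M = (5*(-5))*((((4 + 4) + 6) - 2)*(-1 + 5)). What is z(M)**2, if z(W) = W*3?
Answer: 12960000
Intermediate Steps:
M = -1200 (M = -25*((8 + 6) - 2)*4 = -25*(14 - 2)*4 = -300*4 = -25*48 = -1200)
z(W) = 3*W
z(M)**2 = (3*(-1200))**2 = (-3600)**2 = 12960000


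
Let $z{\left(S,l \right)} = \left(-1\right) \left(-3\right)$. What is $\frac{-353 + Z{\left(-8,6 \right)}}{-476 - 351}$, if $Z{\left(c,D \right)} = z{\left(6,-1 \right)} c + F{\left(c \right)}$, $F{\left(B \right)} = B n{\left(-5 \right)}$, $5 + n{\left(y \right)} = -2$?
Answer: $\frac{321}{827} \approx 0.38815$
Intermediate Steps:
$z{\left(S,l \right)} = 3$
$n{\left(y \right)} = -7$ ($n{\left(y \right)} = -5 - 2 = -7$)
$F{\left(B \right)} = - 7 B$ ($F{\left(B \right)} = B \left(-7\right) = - 7 B$)
$Z{\left(c,D \right)} = - 4 c$ ($Z{\left(c,D \right)} = 3 c - 7 c = - 4 c$)
$\frac{-353 + Z{\left(-8,6 \right)}}{-476 - 351} = \frac{-353 - -32}{-476 - 351} = \frac{-353 + 32}{-827} = \left(-321\right) \left(- \frac{1}{827}\right) = \frac{321}{827}$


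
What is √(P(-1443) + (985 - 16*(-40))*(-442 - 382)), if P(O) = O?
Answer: I*√1340443 ≈ 1157.8*I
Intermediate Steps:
√(P(-1443) + (985 - 16*(-40))*(-442 - 382)) = √(-1443 + (985 - 16*(-40))*(-442 - 382)) = √(-1443 + (985 + 640)*(-824)) = √(-1443 + 1625*(-824)) = √(-1443 - 1339000) = √(-1340443) = I*√1340443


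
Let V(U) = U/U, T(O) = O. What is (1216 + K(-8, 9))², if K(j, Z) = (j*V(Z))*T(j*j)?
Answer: 495616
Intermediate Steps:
V(U) = 1
K(j, Z) = j³ (K(j, Z) = (j*1)*(j*j) = j*j² = j³)
(1216 + K(-8, 9))² = (1216 + (-8)³)² = (1216 - 512)² = 704² = 495616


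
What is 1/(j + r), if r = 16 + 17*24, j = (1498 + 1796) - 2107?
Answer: 1/1611 ≈ 0.00062073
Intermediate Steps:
j = 1187 (j = 3294 - 2107 = 1187)
r = 424 (r = 16 + 408 = 424)
1/(j + r) = 1/(1187 + 424) = 1/1611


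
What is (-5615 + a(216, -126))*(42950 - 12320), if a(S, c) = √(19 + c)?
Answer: -171987450 + 30630*I*√107 ≈ -1.7199e+8 + 3.1684e+5*I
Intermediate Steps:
(-5615 + a(216, -126))*(42950 - 12320) = (-5615 + √(19 - 126))*(42950 - 12320) = (-5615 + √(-107))*30630 = (-5615 + I*√107)*30630 = -171987450 + 30630*I*√107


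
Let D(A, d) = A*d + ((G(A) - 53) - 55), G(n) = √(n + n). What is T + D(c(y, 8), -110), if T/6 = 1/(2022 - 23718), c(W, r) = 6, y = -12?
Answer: -2777089/3616 + 2*√3 ≈ -764.54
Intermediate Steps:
G(n) = √2*√n (G(n) = √(2*n) = √2*√n)
D(A, d) = -108 + A*d + √2*√A (D(A, d) = A*d + ((√2*√A - 53) - 55) = A*d + ((-53 + √2*√A) - 55) = A*d + (-108 + √2*√A) = -108 + A*d + √2*√A)
T = -1/3616 (T = 6/(2022 - 23718) = 6/(-21696) = 6*(-1/21696) = -1/3616 ≈ -0.00027655)
T + D(c(y, 8), -110) = -1/3616 + (-108 + 6*(-110) + √2*√6) = -1/3616 + (-108 - 660 + 2*√3) = -1/3616 + (-768 + 2*√3) = -2777089/3616 + 2*√3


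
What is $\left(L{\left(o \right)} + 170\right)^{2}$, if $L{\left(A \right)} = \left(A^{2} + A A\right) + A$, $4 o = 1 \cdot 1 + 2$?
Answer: $\frac{1890625}{64} \approx 29541.0$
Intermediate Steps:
$o = \frac{3}{4}$ ($o = \frac{1 \cdot 1 + 2}{4} = \frac{1 + 2}{4} = \frac{1}{4} \cdot 3 = \frac{3}{4} \approx 0.75$)
$L{\left(A \right)} = A + 2 A^{2}$ ($L{\left(A \right)} = \left(A^{2} + A^{2}\right) + A = 2 A^{2} + A = A + 2 A^{2}$)
$\left(L{\left(o \right)} + 170\right)^{2} = \left(\frac{3 \left(1 + 2 \cdot \frac{3}{4}\right)}{4} + 170\right)^{2} = \left(\frac{3 \left(1 + \frac{3}{2}\right)}{4} + 170\right)^{2} = \left(\frac{3}{4} \cdot \frac{5}{2} + 170\right)^{2} = \left(\frac{15}{8} + 170\right)^{2} = \left(\frac{1375}{8}\right)^{2} = \frac{1890625}{64}$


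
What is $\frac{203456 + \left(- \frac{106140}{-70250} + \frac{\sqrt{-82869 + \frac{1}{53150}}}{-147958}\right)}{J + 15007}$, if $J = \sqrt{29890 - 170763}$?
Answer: $\frac{10724670116549}{791545113525} - \frac{\sqrt{1319126334267129302}}{354430474354643880} - \frac{714644507 i \sqrt{140873}}{791545113525} - \frac{15007 i \sqrt{9363940103974}}{354430474354643880} \approx 13.549 - 0.33887 i$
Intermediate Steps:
$J = i \sqrt{140873}$ ($J = \sqrt{-140873} = i \sqrt{140873} \approx 375.33 i$)
$\frac{203456 + \left(- \frac{106140}{-70250} + \frac{\sqrt{-82869 + \frac{1}{53150}}}{-147958}\right)}{J + 15007} = \frac{203456 + \left(- \frac{106140}{-70250} + \frac{\sqrt{-82869 + \frac{1}{53150}}}{-147958}\right)}{i \sqrt{140873} + 15007} = \frac{203456 + \left(\left(-106140\right) \left(- \frac{1}{70250}\right) + \sqrt{-82869 + \frac{1}{53150}} \left(- \frac{1}{147958}\right)\right)}{15007 + i \sqrt{140873}} = \frac{203456 + \left(\frac{10614}{7025} + \sqrt{- \frac{4404487349}{53150}} \left(- \frac{1}{147958}\right)\right)}{15007 + i \sqrt{140873}} = \frac{203456 + \left(\frac{10614}{7025} + \frac{i \sqrt{9363940103974}}{10630} \left(- \frac{1}{147958}\right)\right)}{15007 + i \sqrt{140873}} = \frac{203456 + \left(\frac{10614}{7025} - \frac{i \sqrt{9363940103974}}{1572793540}\right)}{15007 + i \sqrt{140873}} = \frac{\frac{1429289014}{7025} - \frac{i \sqrt{9363940103974}}{1572793540}}{15007 + i \sqrt{140873}}$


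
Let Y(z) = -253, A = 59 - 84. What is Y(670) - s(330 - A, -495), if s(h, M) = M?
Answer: 242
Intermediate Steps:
A = -25
Y(670) - s(330 - A, -495) = -253 - 1*(-495) = -253 + 495 = 242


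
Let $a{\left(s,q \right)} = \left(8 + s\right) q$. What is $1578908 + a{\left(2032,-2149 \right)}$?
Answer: $-2805052$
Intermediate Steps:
$a{\left(s,q \right)} = q \left(8 + s\right)$
$1578908 + a{\left(2032,-2149 \right)} = 1578908 - 2149 \left(8 + 2032\right) = 1578908 - 4383960 = -2805052$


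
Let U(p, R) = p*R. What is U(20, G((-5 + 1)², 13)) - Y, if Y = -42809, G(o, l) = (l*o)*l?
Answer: 96889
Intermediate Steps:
G(o, l) = o*l²
U(p, R) = R*p
U(20, G((-5 + 1)², 13)) - Y = ((-5 + 1)²*13²)*20 - 1*(-42809) = ((-4)²*169)*20 + 42809 = (16*169)*20 + 42809 = 2704*20 + 42809 = 54080 + 42809 = 96889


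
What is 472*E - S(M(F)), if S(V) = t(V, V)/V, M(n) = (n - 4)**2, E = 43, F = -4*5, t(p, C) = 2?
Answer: 5845247/288 ≈ 20296.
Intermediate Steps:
F = -20
M(n) = (-4 + n)**2
S(V) = 2/V
472*E - S(M(F)) = 472*43 - 2/((-4 - 20)**2) = 20296 - 2/((-24)**2) = 20296 - 2/576 = 20296 - 1*1/288 = 20296 - 1/288 = 5845247/288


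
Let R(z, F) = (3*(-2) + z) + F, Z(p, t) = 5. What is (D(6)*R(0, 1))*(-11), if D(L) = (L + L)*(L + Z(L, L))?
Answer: 7260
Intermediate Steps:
D(L) = 2*L*(5 + L) (D(L) = (L + L)*(L + 5) = (2*L)*(5 + L) = 2*L*(5 + L))
R(z, F) = -6 + F + z (R(z, F) = (-6 + z) + F = -6 + F + z)
(D(6)*R(0, 1))*(-11) = ((2*6*(5 + 6))*(-6 + 1 + 0))*(-11) = ((2*6*11)*(-5))*(-11) = (132*(-5))*(-11) = -660*(-11) = 7260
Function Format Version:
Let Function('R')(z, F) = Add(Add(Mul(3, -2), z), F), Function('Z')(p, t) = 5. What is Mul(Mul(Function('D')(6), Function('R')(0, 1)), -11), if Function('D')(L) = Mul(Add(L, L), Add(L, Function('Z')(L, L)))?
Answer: 7260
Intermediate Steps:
Function('D')(L) = Mul(2, L, Add(5, L)) (Function('D')(L) = Mul(Add(L, L), Add(L, 5)) = Mul(Mul(2, L), Add(5, L)) = Mul(2, L, Add(5, L)))
Function('R')(z, F) = Add(-6, F, z) (Function('R')(z, F) = Add(Add(-6, z), F) = Add(-6, F, z))
Mul(Mul(Function('D')(6), Function('R')(0, 1)), -11) = Mul(Mul(Mul(2, 6, Add(5, 6)), Add(-6, 1, 0)), -11) = Mul(Mul(Mul(2, 6, 11), -5), -11) = Mul(Mul(132, -5), -11) = Mul(-660, -11) = 7260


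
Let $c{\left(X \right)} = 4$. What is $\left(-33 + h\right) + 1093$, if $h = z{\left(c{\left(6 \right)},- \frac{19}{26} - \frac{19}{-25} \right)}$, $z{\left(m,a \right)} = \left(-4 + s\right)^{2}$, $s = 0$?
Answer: $1076$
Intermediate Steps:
$z{\left(m,a \right)} = 16$ ($z{\left(m,a \right)} = \left(-4 + 0\right)^{2} = \left(-4\right)^{2} = 16$)
$h = 16$
$\left(-33 + h\right) + 1093 = \left(-33 + 16\right) + 1093 = -17 + 1093 = 1076$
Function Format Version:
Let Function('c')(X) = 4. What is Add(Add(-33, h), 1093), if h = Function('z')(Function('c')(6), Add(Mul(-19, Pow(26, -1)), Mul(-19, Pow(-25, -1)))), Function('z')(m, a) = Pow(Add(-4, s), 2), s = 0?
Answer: 1076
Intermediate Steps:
Function('z')(m, a) = 16 (Function('z')(m, a) = Pow(Add(-4, 0), 2) = Pow(-4, 2) = 16)
h = 16
Add(Add(-33, h), 1093) = Add(Add(-33, 16), 1093) = Add(-17, 1093) = 1076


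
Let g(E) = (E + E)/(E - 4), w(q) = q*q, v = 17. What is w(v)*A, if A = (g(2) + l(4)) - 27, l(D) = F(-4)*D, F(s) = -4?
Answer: -13005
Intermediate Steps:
w(q) = q²
g(E) = 2*E/(-4 + E) (g(E) = (2*E)/(-4 + E) = 2*E/(-4 + E))
l(D) = -4*D
A = -45 (A = (2*2/(-4 + 2) - 4*4) - 27 = (2*2/(-2) - 16) - 27 = (2*2*(-½) - 16) - 27 = (-2 - 16) - 27 = -18 - 27 = -45)
w(v)*A = 17²*(-45) = 289*(-45) = -13005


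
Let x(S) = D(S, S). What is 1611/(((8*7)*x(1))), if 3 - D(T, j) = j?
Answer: 1611/112 ≈ 14.384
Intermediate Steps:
D(T, j) = 3 - j
x(S) = 3 - S
1611/(((8*7)*x(1))) = 1611/(((8*7)*(3 - 1*1))) = 1611/((56*(3 - 1))) = 1611/((56*2)) = 1611/112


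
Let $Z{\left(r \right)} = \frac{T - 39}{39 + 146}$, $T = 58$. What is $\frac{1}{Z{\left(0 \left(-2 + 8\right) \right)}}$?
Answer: $\frac{185}{19} \approx 9.7368$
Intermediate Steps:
$Z{\left(r \right)} = \frac{19}{185}$ ($Z{\left(r \right)} = \frac{58 - 39}{39 + 146} = \frac{19}{185}$)
$\frac{1}{Z{\left(0 \left(-2 + 8\right) \right)}} = \frac{1}{\frac{19}{185}} = \frac{185}{19}$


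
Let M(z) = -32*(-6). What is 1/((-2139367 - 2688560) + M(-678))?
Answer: -1/4827735 ≈ -2.0714e-7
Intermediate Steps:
M(z) = 192
1/((-2139367 - 2688560) + M(-678)) = 1/((-2139367 - 2688560) + 192) = 1/(-4827927 + 192) = 1/(-4827735) = -1/4827735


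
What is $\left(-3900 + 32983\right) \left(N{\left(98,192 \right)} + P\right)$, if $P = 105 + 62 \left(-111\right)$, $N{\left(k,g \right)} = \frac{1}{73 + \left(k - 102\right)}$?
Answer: $- \frac{13599559796}{69} \approx -1.971 \cdot 10^{8}$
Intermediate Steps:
$N{\left(k,g \right)} = \frac{1}{-29 + k}$ ($N{\left(k,g \right)} = \frac{1}{73 + \left(-102 + k\right)} = \frac{1}{-29 + k}$)
$P = -6777$ ($P = 105 - 6882 = -6777$)
$\left(-3900 + 32983\right) \left(N{\left(98,192 \right)} + P\right) = \left(-3900 + 32983\right) \left(\frac{1}{-29 + 98} - 6777\right) = 29083 \left(\frac{1}{69} - 6777\right) = 29083 \left(- \frac{467612}{69}\right) = - \frac{13599559796}{69}$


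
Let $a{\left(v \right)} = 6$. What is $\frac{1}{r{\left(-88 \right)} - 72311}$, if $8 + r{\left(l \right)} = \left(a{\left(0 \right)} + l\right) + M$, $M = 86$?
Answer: $- \frac{1}{72315} \approx -1.3828 \cdot 10^{-5}$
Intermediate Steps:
$r{\left(l \right)} = 84 + l$ ($r{\left(l \right)} = -8 + \left(\left(6 + l\right) + 86\right) = -8 + \left(92 + l\right) = 84 + l$)
$\frac{1}{r{\left(-88 \right)} - 72311} = \frac{1}{\left(84 - 88\right) - 72311} = \frac{1}{-4 - 72311} = \frac{1}{-72315} = - \frac{1}{72315}$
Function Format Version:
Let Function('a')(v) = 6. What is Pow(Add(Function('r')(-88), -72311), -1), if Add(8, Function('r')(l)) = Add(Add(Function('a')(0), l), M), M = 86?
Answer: Rational(-1, 72315) ≈ -1.3828e-5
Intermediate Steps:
Function('r')(l) = Add(84, l) (Function('r')(l) = Add(-8, Add(Add(6, l), 86)) = Add(-8, Add(92, l)) = Add(84, l))
Pow(Add(Function('r')(-88), -72311), -1) = Pow(Add(Add(84, -88), -72311), -1) = Pow(Add(-4, -72311), -1) = Pow(-72315, -1) = Rational(-1, 72315)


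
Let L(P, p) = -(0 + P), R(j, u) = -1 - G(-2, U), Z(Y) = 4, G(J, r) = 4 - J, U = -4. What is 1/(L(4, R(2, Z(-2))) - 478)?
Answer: -1/482 ≈ -0.0020747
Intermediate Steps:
R(j, u) = -7 (R(j, u) = -1 - (4 - 1*(-2)) = -1 - (4 + 2) = -1 - 1*6 = -1 - 6 = -7)
L(P, p) = -P
1/(L(4, R(2, Z(-2))) - 478) = 1/(-1*4 - 478) = 1/(-4 - 478) = 1/(-482) = -1/482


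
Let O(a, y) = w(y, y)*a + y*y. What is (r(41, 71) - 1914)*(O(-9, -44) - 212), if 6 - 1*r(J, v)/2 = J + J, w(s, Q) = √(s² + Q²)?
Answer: -3561784 + 818136*√2 ≈ -2.4048e+6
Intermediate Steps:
w(s, Q) = √(Q² + s²)
r(J, v) = 12 - 4*J (r(J, v) = 12 - 2*(J + J) = 12 - 4*J)
O(a, y) = y² + a*√2*√(y²) (O(a, y) = √(y² + y²)*a + y*y = √(2*y²)*a + y² = (√2*√(y²))*a + y² = a*√2*√(y²) + y² = y² + a*√2*√(y²))
(r(41, 71) - 1914)*(O(-9, -44) - 212) = ((12 - 4*41) - 1914)*(((-44)² - 9*√2*√((-44)²)) - 212) = ((12 - 164) - 1914)*((1936 - 9*√2*√1936) - 212) = (-152 - 1914)*((1936 - 9*√2*44) - 212) = -2066*((1936 - 396*√2) - 212) = -2066*(1724 - 396*√2) = -3561784 + 818136*√2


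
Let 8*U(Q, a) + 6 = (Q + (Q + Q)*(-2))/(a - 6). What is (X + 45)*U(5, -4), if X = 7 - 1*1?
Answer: -459/16 ≈ -28.688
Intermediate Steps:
X = 6 (X = 7 - 1 = 6)
U(Q, a) = -¾ - 3*Q/(8*(-6 + a)) (U(Q, a) = -¾ + ((Q + (Q + Q)*(-2))/(a - 6))/8 = -¾ + ((Q + (2*Q)*(-2))/(-6 + a))/8 = -¾ + ((Q - 4*Q)/(-6 + a))/8 = -¾ + ((-3*Q)/(-6 + a))/8 = -¾ + (-3*Q/(-6 + a))/8 = -¾ - 3*Q/(8*(-6 + a)))
(X + 45)*U(5, -4) = (6 + 45)*(3*(12 - 1*5 - 2*(-4))/(8*(-6 - 4))) = 51*((3/8)*(12 - 5 + 8)/(-10)) = 51*((3/8)*(-⅒)*15) = 51*(-9/16) = -459/16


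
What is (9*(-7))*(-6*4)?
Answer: 1512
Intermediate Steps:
(9*(-7))*(-6*4) = -63*(-24) = 1512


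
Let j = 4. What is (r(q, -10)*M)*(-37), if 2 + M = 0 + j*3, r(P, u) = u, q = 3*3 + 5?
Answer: 3700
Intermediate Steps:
q = 14 (q = 9 + 5 = 14)
M = 10 (M = -2 + (0 + 4*3) = -2 + (0 + 12) = -2 + 12 = 10)
(r(q, -10)*M)*(-37) = -10*10*(-37) = -100*(-37) = 3700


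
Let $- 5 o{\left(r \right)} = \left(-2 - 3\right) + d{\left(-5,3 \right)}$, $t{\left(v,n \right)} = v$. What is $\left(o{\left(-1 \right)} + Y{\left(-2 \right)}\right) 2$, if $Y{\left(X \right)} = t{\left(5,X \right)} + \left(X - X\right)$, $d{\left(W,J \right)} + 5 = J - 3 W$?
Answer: $\frac{34}{5} \approx 6.8$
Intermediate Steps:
$d{\left(W,J \right)} = -5 + J - 3 W$ ($d{\left(W,J \right)} = -5 + \left(J - 3 W\right) = -5 + J - 3 W$)
$o{\left(r \right)} = - \frac{8}{5}$ ($o{\left(r \right)} = - \frac{\left(-2 - 3\right) - -13}{5} = - \frac{-5 + \left(-5 + 3 + 15\right)}{5} = - \frac{-5 + 13}{5} = \left(- \frac{1}{5}\right) 8 = - \frac{8}{5}$)
$Y{\left(X \right)} = 5$ ($Y{\left(X \right)} = 5 + \left(X - X\right) = 5 + 0 = 5$)
$\left(o{\left(-1 \right)} + Y{\left(-2 \right)}\right) 2 = \left(- \frac{8}{5} + 5\right) 2 = \frac{17}{5} \cdot 2 = \frac{34}{5}$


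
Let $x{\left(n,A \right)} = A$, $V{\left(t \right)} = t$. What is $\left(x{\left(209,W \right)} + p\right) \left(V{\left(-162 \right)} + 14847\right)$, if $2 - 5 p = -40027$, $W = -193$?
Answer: $114730968$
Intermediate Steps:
$p = \frac{40029}{5}$ ($p = \frac{2}{5} - - \frac{40027}{5} = \frac{2}{5} + \frac{40027}{5} = \frac{40029}{5} \approx 8005.8$)
$\left(x{\left(209,W \right)} + p\right) \left(V{\left(-162 \right)} + 14847\right) = \left(-193 + \frac{40029}{5}\right) \left(-162 + 14847\right) = \frac{39064}{5} \cdot 14685 = 114730968$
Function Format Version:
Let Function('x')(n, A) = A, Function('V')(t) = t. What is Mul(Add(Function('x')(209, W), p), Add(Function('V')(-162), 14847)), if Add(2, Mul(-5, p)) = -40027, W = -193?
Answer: 114730968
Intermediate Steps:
p = Rational(40029, 5) (p = Add(Rational(2, 5), Mul(Rational(-1, 5), -40027)) = Add(Rational(2, 5), Rational(40027, 5)) = Rational(40029, 5) ≈ 8005.8)
Mul(Add(Function('x')(209, W), p), Add(Function('V')(-162), 14847)) = Mul(Add(-193, Rational(40029, 5)), Add(-162, 14847)) = Mul(Rational(39064, 5), 14685) = 114730968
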